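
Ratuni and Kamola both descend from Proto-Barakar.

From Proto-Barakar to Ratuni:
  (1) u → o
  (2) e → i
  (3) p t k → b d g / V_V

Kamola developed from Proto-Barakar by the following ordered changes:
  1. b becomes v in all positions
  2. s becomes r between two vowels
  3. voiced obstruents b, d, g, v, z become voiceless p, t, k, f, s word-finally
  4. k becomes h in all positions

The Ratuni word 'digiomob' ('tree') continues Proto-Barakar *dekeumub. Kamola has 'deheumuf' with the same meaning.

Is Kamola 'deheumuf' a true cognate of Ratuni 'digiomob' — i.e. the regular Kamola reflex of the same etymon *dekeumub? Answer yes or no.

yes

Derive the expected Kamola reflex of *dekeumub:
Kamola: *dekeumub
  dekeumub → dekeumuv   [unconditioned shift]
  dekeumuv (rule 2 does not apply)
  dekeumuv → dekeumuf   [final devoicing]
  dekeumuf → deheumuf   [unconditioned shift]
  giving Kamola deheumuf.
Kamola 'deheumuf' matches the regular reflex exactly, so the pair is cognate.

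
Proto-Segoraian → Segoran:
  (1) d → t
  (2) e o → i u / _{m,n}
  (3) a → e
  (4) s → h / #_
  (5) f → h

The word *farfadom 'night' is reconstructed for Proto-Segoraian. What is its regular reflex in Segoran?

Segoran: *farfadom > farfatom > farfatum > ferfetum > herhetum  (by unconditioned shift, pre-nasal raising, vowel merger, unconditioned shift)

herhetum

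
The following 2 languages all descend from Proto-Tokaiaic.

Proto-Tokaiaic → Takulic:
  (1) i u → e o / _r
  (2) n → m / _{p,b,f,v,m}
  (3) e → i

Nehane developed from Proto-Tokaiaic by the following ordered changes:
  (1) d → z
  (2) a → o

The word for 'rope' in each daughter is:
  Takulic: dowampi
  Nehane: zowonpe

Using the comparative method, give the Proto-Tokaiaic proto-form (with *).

Position 1: Takulic has d, Nehane has z. Takulic preserves d here (none of its changes turn any other segment into d), so the proto-segment is *d.
Position 5: Takulic has m, Nehane has n. Nehane preserves n here (none of its changes turn any other segment into n), so the proto-segment is *n.
This points to *dowanpe. Verify forward in each daughter:
Takulic: *dowanpe > dowampe > dowampi  (by nasal place assimilation, vowel merger)
Nehane: start from *dowanpe.
  rule 1 (unconditioned shift): dowanpe → zowanpe
  rule 2 (vowel merger): zowanpe → zowonpe
  ⇒ Nehane zowonpe
No other proto-form is consistent with every reflex, so the reconstruction is *dowanpe.

*dowanpe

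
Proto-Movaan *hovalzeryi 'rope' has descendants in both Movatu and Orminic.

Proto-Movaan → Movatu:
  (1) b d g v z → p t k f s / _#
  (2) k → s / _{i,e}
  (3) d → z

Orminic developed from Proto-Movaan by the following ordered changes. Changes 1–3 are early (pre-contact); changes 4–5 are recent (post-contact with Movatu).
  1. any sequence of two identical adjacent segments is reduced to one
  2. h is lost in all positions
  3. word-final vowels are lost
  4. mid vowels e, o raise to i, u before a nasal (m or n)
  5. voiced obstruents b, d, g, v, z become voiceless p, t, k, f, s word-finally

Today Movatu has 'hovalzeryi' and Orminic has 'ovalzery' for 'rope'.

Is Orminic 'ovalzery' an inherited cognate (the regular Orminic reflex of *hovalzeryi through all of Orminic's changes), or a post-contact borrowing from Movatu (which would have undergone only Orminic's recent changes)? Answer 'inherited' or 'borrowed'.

If inherited, *hovalzeryi would pass through all of Orminic's changes:
Orminic: *hovalzeryi > ovalzeryi > ovalzery  (by h-loss, apocope)
If borrowed from Movatu 'hovalzeryi' after the early changes, it would undergo only the recent ones:
  rule 4 (pre-nasal raising): no change (hovalzeryi)
  rule 5 (final devoicing): no change (hovalzeryi)
  ⇒ as a loan: hovalzeryi
Orminic 'ovalzery' matches the inherited outcome exactly, so it is an inherited cognate, not a loan.

inherited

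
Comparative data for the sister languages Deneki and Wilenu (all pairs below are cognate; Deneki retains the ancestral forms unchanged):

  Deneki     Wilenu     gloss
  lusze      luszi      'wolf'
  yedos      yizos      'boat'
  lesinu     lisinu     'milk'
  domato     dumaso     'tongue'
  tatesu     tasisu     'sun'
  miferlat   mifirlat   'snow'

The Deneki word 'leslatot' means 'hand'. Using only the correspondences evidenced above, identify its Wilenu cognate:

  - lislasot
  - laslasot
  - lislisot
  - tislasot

lislasot

yedos ~ yizos, lesinu ~ lisinu — Deneki e corresponds to Wilenu i after a consonant, before a consonant other than r, m, n, p, b, f, v.
domato ~ dumaso — Deneki t corresponds to Wilenu s between vowels (before a back vowel).
Applying these to Deneki 'leslatot':
  leslatot → lislatot   (e→i after a consonant, before a consonant other than r, m, n, p, b, f, v)
  lislatot → lislasot   (t→s between vowels (before a back vowel))
So the Wilenu cognate is 'lislasot'.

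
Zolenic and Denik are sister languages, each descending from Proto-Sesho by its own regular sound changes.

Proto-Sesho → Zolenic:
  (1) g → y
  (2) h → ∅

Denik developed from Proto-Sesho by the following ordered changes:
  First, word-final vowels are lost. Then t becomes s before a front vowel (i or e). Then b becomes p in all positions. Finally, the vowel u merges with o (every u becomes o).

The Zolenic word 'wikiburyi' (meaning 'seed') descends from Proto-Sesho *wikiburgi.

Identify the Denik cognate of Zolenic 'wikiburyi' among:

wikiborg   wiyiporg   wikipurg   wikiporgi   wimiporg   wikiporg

Denik: start from *wikiburgi.
  rule 1 (apocope): wikiburgi → wikiburg
  rule 2: no change — wikiburg
  rule 3 (unconditioned shift): wikiburg → wikipurg
  rule 4 (vowel merger): wikipurg → wikiporg
  ⇒ Denik wikiporg
Among the options, 'wikiporg' alone shows every Denik change applied in order.

wikiporg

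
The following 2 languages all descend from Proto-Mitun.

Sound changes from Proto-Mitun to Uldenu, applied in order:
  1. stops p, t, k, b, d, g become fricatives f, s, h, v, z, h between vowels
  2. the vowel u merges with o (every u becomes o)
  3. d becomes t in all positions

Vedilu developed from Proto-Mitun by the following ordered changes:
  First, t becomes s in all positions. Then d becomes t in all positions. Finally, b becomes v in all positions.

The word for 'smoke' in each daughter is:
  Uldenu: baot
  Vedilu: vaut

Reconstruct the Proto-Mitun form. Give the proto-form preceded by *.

*baud

Position 1: Uldenu has b, Vedilu has v. Uldenu preserves b here (none of its changes turn any other segment into b), so the proto-segment is *b.
Position 3: Uldenu has o, Vedilu has u. Vedilu preserves u here (none of its changes turn any other segment into u), so the proto-segment is *u.
Position 4: Uldenu has t, Vedilu has t. In Vedilu, t can only continue *d, so the proto-segment is *d.
This points to *baud. Verify forward in each daughter:
Uldenu: start from *baud.
  rule 1: no change — baud
  rule 2 (vowel merger): baud → baod
  rule 3 (unconditioned shift): baod → baot
  ⇒ Uldenu baot
Vedilu: *baud > baut > vaut  (by unconditioned shift, unconditioned shift)
No other proto-form is consistent with every reflex, so the reconstruction is *baud.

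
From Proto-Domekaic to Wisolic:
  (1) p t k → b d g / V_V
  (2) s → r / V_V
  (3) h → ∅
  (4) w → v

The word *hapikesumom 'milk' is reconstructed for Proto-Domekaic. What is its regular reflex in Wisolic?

Wisolic: *hapikesumom
  hapikesumom → habigesumom   [intervocalic voicing]
  habigesumom → habigerumom   [rhotacism]
  habigerumom → abigerumom   [h-loss]
  abigerumom (rule 4 does not apply)
  giving Wisolic abigerumom.

abigerumom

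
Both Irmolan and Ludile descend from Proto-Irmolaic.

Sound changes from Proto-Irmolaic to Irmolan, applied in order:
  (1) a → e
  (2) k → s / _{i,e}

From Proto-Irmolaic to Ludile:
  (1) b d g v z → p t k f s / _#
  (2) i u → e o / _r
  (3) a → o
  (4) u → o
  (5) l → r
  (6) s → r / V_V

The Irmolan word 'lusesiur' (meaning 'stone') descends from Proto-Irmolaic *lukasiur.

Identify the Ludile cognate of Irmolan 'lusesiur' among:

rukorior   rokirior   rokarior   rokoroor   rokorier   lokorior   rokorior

Ludile: *lukasiur > lukasior > lukosior > lokosior > rokosior > rokorior  (by pre-rhotic lowering, vowel merger, vowel merger, unconditioned shift, rhotacism)
Among the options, 'rokorior' alone shows every Ludile change applied in order.

rokorior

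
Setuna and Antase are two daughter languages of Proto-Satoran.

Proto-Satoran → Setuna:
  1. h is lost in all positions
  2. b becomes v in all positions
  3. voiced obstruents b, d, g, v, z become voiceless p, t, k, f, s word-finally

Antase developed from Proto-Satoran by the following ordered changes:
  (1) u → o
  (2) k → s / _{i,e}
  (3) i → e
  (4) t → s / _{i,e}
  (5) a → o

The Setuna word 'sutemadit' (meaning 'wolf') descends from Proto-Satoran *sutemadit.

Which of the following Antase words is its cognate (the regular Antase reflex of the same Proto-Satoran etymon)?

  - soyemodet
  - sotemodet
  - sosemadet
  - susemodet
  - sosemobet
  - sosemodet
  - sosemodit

Antase: start from *sutemadit.
  rule 1 (vowel merger): sutemadit → sotemadit
  rule 2: no change — sotemadit
  rule 3 (vowel merger): sotemadit → sotemadet
  rule 4 (palatalisation): sotemadet → sosemadet
  rule 5 (vowel merger): sosemadet → sosemodet
  ⇒ Antase sosemodet

sosemodet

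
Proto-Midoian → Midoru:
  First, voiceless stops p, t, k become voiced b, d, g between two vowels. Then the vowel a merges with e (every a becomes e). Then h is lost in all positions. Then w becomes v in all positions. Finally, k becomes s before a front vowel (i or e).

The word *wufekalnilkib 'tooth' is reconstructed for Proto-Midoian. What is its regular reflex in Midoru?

Midoru: *wufekalnilkib
  wufekalnilkib → wufegalnilkib   [intervocalic voicing]
  wufegalnilkib → wufegelnilkib   [vowel merger]
  wufegelnilkib (rule 3 does not apply)
  wufegelnilkib → vufegelnilkib   [unconditioned shift]
  vufegelnilkib → vufegelnilsib   [palatalisation]
  giving Midoru vufegelnilsib.

vufegelnilsib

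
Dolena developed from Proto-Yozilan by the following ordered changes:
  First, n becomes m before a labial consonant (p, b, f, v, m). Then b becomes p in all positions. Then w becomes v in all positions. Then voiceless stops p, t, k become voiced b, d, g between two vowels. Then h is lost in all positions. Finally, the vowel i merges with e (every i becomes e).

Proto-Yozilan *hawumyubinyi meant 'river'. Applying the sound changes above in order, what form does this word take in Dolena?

Dolena: start from *hawumyubinyi.
  rule 1: no change — hawumyubinyi
  rule 2 (unconditioned shift): hawumyubinyi → hawumyupinyi
  rule 3 (unconditioned shift): hawumyupinyi → havumyupinyi
  rule 4 (intervocalic voicing): havumyupinyi → havumyubinyi
  rule 5 (h-loss): havumyubinyi → avumyubinyi
  rule 6 (vowel merger): avumyubinyi → avumyubenye
  ⇒ Dolena avumyubenye

avumyubenye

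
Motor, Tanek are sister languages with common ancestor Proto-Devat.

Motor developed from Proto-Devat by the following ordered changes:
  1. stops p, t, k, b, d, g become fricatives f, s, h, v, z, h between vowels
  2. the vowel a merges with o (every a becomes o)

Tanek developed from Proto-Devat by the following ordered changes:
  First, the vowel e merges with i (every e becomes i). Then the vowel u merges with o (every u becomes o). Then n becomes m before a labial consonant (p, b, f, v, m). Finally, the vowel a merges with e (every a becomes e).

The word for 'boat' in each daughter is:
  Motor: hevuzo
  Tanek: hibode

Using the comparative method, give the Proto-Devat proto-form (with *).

Position 5: Motor has z, Tanek has d. Tanek preserves d here (none of its changes turn any other segment into d), so the proto-segment is *d.
Position 4: Motor has u, Tanek has o. Motor preserves u here (none of its changes turn any other segment into u), so the proto-segment is *u.
Position 3: Motor has v, Tanek has b. Tanek preserves b here (none of its changes turn any other segment into b), so the proto-segment is *b.
This points to *hebuda. Verify forward in each daughter:
Motor: start from *hebuda.
  rule 1 (intervocalic lenition): hebuda → hevuza
  rule 2 (vowel merger): hevuza → hevuzo
  ⇒ Motor hevuzo
Tanek: start from *hebuda.
  rule 1 (vowel merger): hebuda → hibuda
  rule 2 (vowel merger): hibuda → hiboda
  rule 3: no change — hiboda
  rule 4 (vowel merger): hiboda → hibode
  ⇒ Tanek hibode
No other proto-form is consistent with every reflex, so the reconstruction is *hebuda.

*hebuda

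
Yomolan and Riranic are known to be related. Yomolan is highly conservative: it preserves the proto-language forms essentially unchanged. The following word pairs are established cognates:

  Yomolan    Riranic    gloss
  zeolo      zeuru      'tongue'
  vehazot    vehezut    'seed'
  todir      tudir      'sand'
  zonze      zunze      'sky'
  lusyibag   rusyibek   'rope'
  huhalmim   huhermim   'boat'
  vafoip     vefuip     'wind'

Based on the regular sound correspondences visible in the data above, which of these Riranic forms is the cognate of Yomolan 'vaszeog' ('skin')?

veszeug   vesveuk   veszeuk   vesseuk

veszeuk

vehazot ~ vehezut, lusyibag ~ rusyibek — Yomolan a corresponds to Riranic e after a consonant, before a consonant other than r, m, n, p, b, f, v.
zeolo ~ zeuru — Yomolan o corresponds to Riranic u after a vowel, before a consonant other than r, m, n, p, b, f, v.
lusyibag ~ rusyibek — Yomolan g corresponds to Riranic k word-finally.
Applying these to Yomolan 'vaszeog':
  vaszeog → veszeog   (a→e after a consonant, before a consonant other than r, m, n, p, b, f, v)
  veszeog → veszeug   (o→u after a vowel, before a consonant other than r, m, n, p, b, f, v)
  veszeug → veszeuk   (g→k word-finally)
So the Riranic cognate is 'veszeuk'.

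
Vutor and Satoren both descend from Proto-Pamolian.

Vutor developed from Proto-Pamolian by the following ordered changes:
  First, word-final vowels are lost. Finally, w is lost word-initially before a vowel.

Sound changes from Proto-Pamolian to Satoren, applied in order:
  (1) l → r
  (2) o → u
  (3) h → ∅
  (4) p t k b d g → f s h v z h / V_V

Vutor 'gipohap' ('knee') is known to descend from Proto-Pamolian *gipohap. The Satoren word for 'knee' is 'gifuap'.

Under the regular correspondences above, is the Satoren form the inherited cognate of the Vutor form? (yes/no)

yes

Derive the expected Satoren reflex of *gipohap:
Satoren: start from *gipohap.
  rule 1: no change — gipohap
  rule 2 (vowel merger): gipohap → gipuhap
  rule 3 (h-loss): gipuhap → gipuap
  rule 4 (intervocalic lenition): gipuap → gifuap
  ⇒ Satoren gifuap
Satoren 'gifuap' matches the regular reflex exactly, so the pair is cognate.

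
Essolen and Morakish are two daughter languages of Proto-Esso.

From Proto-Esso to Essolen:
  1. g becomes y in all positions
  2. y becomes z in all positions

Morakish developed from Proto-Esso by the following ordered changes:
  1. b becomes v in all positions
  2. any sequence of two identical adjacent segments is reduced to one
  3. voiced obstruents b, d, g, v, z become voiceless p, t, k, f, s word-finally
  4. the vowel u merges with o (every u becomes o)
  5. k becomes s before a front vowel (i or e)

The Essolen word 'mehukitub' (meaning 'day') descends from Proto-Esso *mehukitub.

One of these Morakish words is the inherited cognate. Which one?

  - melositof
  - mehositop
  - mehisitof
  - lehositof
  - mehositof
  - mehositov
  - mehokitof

Morakish: start from *mehukitub.
  rule 1 (unconditioned shift): mehukitub → mehukituv
  rule 2: no change — mehukituv
  rule 3 (final devoicing): mehukituv → mehukituf
  rule 4 (vowel merger): mehukituf → mehokitof
  rule 5 (palatalisation): mehokitof → mehositof
  ⇒ Morakish mehositof
Among the options, 'mehositof' alone shows every Morakish change applied in order.

mehositof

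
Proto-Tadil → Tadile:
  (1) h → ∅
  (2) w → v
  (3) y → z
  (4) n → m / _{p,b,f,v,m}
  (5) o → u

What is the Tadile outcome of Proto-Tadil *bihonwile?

biumvile

Tadile: *bihonwile
  bihonwile → bionwile   [h-loss]
  bionwile → bionvile   [unconditioned shift]
  bionvile (rule 3 does not apply)
  bionvile → biomvile   [nasal place assimilation]
  biomvile → biumvile   [vowel merger]
  giving Tadile biumvile.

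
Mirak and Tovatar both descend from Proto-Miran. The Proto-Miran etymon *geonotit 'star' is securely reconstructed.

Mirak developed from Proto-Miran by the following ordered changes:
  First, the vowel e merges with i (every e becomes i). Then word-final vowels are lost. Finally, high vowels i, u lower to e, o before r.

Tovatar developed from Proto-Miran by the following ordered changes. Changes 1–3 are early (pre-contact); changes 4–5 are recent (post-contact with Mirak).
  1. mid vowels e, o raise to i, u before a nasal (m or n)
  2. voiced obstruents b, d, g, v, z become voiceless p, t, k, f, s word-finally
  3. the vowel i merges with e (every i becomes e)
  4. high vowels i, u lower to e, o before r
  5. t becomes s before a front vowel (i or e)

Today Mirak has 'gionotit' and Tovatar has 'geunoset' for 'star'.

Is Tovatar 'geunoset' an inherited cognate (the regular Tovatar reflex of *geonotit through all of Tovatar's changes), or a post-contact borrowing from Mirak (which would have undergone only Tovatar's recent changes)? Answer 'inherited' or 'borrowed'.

inherited

If inherited, *geonotit would pass through all of Tovatar's changes:
Tovatar: start from *geonotit.
  rule 1 (pre-nasal raising): geonotit → geunotit
  rule 2: no change — geunotit
  rule 3 (vowel merger): geunotit → geunotet
  rule 4: no change — geunotet
  rule 5 (palatalisation): geunotet → geunoset
  ⇒ Tovatar geunoset
If borrowed from Mirak 'gionotit' after the early changes, it would undergo only the recent ones:
  rule 4 (pre-rhotic lowering): no change (gionotit)
  rule 5 (palatalisation): gionotit → gionosit
  ⇒ as a loan: gionosit
Tovatar 'geunoset' matches the inherited outcome exactly, so it is an inherited cognate, not a loan.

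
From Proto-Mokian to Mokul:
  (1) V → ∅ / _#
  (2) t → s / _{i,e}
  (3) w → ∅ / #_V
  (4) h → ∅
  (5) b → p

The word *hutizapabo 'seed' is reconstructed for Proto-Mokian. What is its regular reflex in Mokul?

Mokul: *hutizapabo > hutizapab > husizapab > usizapab > usizapap  (by apocope, palatalisation, h-loss, unconditioned shift)

usizapap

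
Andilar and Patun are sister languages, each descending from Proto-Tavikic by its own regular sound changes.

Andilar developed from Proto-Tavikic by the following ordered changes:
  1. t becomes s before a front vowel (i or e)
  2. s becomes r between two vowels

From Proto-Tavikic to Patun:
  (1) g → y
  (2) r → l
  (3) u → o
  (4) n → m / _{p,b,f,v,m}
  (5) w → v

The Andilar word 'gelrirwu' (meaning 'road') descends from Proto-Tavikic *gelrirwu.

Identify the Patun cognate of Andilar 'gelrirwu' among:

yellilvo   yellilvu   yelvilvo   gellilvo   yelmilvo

Patun: start from *gelrirwu.
  rule 1 (unconditioned shift): gelrirwu → yelrirwu
  rule 2 (unconditioned shift): yelrirwu → yellilwu
  rule 3 (vowel merger): yellilwu → yellilwo
  rule 4: no change — yellilwo
  rule 5 (unconditioned shift): yellilwo → yellilvo
  ⇒ Patun yellilvo
Only 'yellilvo' matches the regular Patun development of *gelrirwu.

yellilvo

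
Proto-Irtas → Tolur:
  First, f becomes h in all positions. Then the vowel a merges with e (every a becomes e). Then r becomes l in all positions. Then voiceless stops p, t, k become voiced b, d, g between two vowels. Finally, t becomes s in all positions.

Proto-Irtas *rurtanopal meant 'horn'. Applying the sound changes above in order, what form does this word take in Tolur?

lulsenobel

Tolur: *rurtanopal > rurtenopel > lultenopel > lultenobel > lulsenobel  (by vowel merger, unconditioned shift, intervocalic voicing, unconditioned shift)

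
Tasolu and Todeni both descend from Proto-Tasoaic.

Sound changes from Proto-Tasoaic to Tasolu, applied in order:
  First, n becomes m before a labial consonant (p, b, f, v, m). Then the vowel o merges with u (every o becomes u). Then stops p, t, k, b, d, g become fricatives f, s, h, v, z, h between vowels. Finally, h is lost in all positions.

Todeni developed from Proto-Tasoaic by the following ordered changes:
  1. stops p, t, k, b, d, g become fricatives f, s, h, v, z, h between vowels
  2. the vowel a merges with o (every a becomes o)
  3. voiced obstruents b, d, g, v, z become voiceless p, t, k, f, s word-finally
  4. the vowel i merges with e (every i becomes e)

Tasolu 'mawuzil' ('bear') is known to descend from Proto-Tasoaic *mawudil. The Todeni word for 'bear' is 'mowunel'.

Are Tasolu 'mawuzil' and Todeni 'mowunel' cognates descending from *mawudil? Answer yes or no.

no

Derive the expected Todeni reflex of *mawudil:
Todeni: *mawudil
  mawudil → mawuzil   [intervocalic lenition]
  mawuzil → mowuzil   [vowel merger]
  mowuzil (rule 3 does not apply)
  mowuzil → mowuzel   [vowel merger]
  giving Todeni mowuzel.
The regular Todeni reflex would be 'mowuzel', but the attested form is 'mowunel'. The correspondence is irregular, so they are not cognates (the Todeni form has a different source).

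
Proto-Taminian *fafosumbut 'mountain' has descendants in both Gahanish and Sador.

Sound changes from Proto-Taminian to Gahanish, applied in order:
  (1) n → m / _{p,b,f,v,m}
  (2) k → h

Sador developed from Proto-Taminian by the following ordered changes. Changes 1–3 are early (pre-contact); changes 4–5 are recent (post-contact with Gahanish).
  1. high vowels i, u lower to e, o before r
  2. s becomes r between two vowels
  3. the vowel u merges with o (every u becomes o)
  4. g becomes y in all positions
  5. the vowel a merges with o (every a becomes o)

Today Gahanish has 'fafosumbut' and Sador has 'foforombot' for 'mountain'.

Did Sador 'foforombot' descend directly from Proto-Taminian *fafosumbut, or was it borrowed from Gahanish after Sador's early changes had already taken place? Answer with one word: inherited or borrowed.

inherited

If inherited, *fafosumbut would pass through all of Sador's changes:
Sador: *fafosumbut > faforumbut > faforombot > foforombot  (by rhotacism, vowel merger, vowel merger)
If borrowed from Gahanish 'fafosumbut' after the early changes, it would undergo only the recent ones:
  rule 4 (unconditioned shift): no change (fafosumbut)
  rule 5 (vowel merger): fafosumbut → fofosumbut
  ⇒ as a loan: fofosumbut
Sador 'foforombot' matches the inherited outcome exactly, so it is an inherited cognate, not a loan.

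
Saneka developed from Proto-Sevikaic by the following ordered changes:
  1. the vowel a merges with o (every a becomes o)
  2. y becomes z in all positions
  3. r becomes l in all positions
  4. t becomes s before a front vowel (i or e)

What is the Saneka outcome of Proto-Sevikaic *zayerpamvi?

Saneka: start from *zayerpamvi.
  rule 1 (vowel merger): zayerpamvi → zoyerpomvi
  rule 2 (unconditioned shift): zoyerpomvi → zozerpomvi
  rule 3 (unconditioned shift): zozerpomvi → zozelpomvi
  rule 4: no change — zozelpomvi
  ⇒ Saneka zozelpomvi

zozelpomvi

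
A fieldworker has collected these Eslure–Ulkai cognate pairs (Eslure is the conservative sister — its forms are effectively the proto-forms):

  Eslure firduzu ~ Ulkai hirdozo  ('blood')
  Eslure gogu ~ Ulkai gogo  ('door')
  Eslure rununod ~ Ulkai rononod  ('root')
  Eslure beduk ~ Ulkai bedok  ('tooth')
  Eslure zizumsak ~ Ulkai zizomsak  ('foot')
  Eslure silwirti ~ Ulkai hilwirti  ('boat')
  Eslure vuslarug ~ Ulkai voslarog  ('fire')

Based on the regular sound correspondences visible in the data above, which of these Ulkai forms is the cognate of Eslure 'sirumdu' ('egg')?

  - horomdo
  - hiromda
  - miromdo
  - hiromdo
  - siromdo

hiromdo

silwirti ~ hilwirti — Eslure s corresponds to Ulkai h word-initially before a front vowel.
zizumsak ~ zizomsak — Eslure u corresponds to Ulkai o after a consonant, before a nasal.
firduzu ~ hirdozo, gogu ~ gogo — Eslure u corresponds to Ulkai o word-finally.
Applying these to Eslure 'sirumdu':
  sirumdu → hirumdu   (s→h word-initially before a front vowel)
  hirumdu → hiromdu   (u→o after a consonant, before a nasal)
  hiromdu → hiromdo   (u→o word-finally)
So the Ulkai cognate is 'hiromdo'.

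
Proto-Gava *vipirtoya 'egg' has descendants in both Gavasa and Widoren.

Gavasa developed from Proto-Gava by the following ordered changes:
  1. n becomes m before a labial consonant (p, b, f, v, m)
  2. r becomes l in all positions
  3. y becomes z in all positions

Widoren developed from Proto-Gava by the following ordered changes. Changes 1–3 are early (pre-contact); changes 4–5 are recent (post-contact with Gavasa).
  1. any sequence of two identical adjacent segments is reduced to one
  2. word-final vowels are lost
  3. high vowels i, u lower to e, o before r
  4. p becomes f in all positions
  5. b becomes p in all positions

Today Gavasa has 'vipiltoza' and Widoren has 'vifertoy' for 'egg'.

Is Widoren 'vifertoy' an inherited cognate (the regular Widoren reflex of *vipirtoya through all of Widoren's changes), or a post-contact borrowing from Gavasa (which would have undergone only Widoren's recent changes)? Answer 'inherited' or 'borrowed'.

inherited

If inherited, *vipirtoya would pass through all of Widoren's changes:
Widoren: start from *vipirtoya.
  rule 1: no change — vipirtoya
  rule 2 (apocope): vipirtoya → vipirtoy
  rule 3 (pre-rhotic lowering): vipirtoy → vipertoy
  rule 4 (unconditioned shift): vipertoy → vifertoy
  rule 5: no change — vifertoy
  ⇒ Widoren vifertoy
If borrowed from Gavasa 'vipiltoza' after the early changes, it would undergo only the recent ones:
  rule 4 (unconditioned shift): vipiltoza → vifiltoza
  rule 5 (unconditioned shift): no change (vifiltoza)
  ⇒ as a loan: vifiltoza
Widoren 'vifertoy' matches the inherited outcome exactly, so it is an inherited cognate, not a loan.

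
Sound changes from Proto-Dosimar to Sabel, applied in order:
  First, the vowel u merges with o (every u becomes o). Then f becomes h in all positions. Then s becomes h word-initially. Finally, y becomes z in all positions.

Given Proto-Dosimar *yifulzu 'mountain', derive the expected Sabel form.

Sabel: start from *yifulzu.
  rule 1 (vowel merger): yifulzu → yifolzo
  rule 2 (unconditioned shift): yifolzo → yiholzo
  rule 3: no change — yiholzo
  rule 4 (unconditioned shift): yiholzo → ziholzo
  ⇒ Sabel ziholzo

ziholzo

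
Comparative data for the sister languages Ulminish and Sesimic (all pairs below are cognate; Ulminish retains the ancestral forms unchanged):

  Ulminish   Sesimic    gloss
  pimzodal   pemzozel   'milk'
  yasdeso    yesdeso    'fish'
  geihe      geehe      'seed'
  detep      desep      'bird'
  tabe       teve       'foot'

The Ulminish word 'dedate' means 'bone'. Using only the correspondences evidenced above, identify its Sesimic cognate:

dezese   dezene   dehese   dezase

pimzodal ~ pemzozel — Ulminish d corresponds to Sesimic z between vowels (before a back vowel).
pimzodal ~ pemzozel, yasdeso ~ yesdeso — Ulminish a corresponds to Sesimic e after a consonant, before a consonant other than r, m, n, p, b, f, v.
detep ~ desep — Ulminish t corresponds to Sesimic s between vowels (before a front vowel).
Applying these to Ulminish 'dedate':
  dedate → dezate   (d→z between vowels (before a back vowel))
  dezate → dezete   (a→e after a consonant, before a consonant other than r, m, n, p, b, f, v)
  dezete → dezese   (t→s between vowels (before a front vowel))
So the Sesimic cognate is 'dezese'.

dezese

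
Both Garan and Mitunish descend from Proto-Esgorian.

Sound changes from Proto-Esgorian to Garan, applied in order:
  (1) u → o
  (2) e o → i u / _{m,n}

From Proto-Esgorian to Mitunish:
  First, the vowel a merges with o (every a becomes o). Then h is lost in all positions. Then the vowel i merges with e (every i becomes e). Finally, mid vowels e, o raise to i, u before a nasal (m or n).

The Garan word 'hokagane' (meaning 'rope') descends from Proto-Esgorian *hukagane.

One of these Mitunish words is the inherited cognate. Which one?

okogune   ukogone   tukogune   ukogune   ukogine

ukogune

Mitunish: *hukagane
  hukagane → hukogone   [vowel merger]
  hukogone → ukogone   [h-loss]
  ukogone (rule 3 does not apply)
  ukogone → ukogune   [pre-nasal raising]
  giving Mitunish ukogune.
Among the options, 'ukogune' alone shows every Mitunish change applied in order.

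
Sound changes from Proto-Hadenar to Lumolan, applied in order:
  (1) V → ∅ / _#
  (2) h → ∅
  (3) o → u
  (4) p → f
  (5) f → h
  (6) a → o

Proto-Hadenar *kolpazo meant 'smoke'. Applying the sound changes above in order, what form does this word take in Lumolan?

Lumolan: start from *kolpazo.
  rule 1 (apocope): kolpazo → kolpaz
  rule 2: no change — kolpaz
  rule 3 (vowel merger): kolpaz → kulpaz
  rule 4 (unconditioned shift): kulpaz → kulfaz
  rule 5 (unconditioned shift): kulfaz → kulhaz
  rule 6 (vowel merger): kulhaz → kulhoz
  ⇒ Lumolan kulhoz

kulhoz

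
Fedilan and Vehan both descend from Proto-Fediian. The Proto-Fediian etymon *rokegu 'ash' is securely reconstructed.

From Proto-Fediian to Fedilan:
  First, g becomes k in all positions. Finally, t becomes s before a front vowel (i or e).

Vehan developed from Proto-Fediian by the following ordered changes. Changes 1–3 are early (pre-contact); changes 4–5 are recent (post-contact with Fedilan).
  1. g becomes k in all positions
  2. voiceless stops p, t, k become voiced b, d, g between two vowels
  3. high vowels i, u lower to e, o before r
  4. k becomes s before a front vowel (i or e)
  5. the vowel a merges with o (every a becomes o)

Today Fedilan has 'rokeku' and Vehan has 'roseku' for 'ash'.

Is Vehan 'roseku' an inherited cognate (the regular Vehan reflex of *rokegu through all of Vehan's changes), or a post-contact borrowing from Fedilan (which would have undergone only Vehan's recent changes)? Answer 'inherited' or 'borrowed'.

If inherited, *rokegu would pass through all of Vehan's changes:
Vehan: *rokegu
  rokegu → rokeku   [unconditioned shift]
  rokeku → rogegu   [intervocalic voicing]
  rogegu (rule 3 does not apply)
  rogegu (rule 4 does not apply)
  rogegu (rule 5 does not apply)
  giving Vehan rogegu.
If borrowed from Fedilan 'rokeku' after the early changes, it would undergo only the recent ones:
  rule 4 (palatalisation): rokeku → roseku
  rule 5 (vowel merger): no change (roseku)
  ⇒ as a loan: roseku
Vehan 'roseku' matches the loan outcome 'roseku', not the inherited 'rogegu' — it skipped the early Vehan changes, so it was borrowed from Fedilan.

borrowed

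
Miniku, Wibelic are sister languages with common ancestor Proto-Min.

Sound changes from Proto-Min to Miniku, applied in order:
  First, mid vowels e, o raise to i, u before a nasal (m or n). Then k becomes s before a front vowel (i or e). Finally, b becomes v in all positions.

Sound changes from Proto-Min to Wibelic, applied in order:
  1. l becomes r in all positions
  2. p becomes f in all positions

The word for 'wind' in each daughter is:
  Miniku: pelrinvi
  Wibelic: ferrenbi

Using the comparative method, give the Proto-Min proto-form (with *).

*pelrenbi

Position 1: Miniku has p, Wibelic has f. Miniku preserves p here (none of its changes turn any other segment into p), so the proto-segment is *p.
Position 5: Miniku has i, Wibelic has e. Wibelic preserves e here (none of its changes turn any other segment into e), so the proto-segment is *e.
This points to *pelrenbi. Verify forward in each daughter:
Miniku: *pelrenbi > pelrinbi > pelrinvi  (by pre-nasal raising, unconditioned shift)
Wibelic: start from *pelrenbi.
  rule 1 (unconditioned shift): pelrenbi → perrenbi
  rule 2 (unconditioned shift): perrenbi → ferrenbi
  ⇒ Wibelic ferrenbi
*pelrenbi is the unique common source.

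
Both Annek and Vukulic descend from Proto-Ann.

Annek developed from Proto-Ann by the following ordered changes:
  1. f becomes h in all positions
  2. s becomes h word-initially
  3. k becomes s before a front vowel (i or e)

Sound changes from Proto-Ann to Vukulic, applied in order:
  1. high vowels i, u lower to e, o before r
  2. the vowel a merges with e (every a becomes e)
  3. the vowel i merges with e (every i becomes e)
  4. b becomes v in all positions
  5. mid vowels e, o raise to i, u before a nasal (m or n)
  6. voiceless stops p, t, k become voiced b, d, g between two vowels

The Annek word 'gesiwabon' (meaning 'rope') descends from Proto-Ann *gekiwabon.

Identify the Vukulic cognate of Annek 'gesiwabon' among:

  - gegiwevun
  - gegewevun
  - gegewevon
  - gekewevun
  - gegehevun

gegewevun

Vukulic: *gekiwabon
  gekiwabon (rule 1 does not apply)
  gekiwabon → gekiwebon   [vowel merger]
  gekiwebon → gekewebon   [vowel merger]
  gekewebon → gekewevon   [unconditioned shift]
  gekewevon → gekewevun   [pre-nasal raising]
  gekewevun → gegewevun   [intervocalic voicing]
  giving Vukulic gegewevun.
Among the options, 'gegewevun' alone shows every Vukulic change applied in order.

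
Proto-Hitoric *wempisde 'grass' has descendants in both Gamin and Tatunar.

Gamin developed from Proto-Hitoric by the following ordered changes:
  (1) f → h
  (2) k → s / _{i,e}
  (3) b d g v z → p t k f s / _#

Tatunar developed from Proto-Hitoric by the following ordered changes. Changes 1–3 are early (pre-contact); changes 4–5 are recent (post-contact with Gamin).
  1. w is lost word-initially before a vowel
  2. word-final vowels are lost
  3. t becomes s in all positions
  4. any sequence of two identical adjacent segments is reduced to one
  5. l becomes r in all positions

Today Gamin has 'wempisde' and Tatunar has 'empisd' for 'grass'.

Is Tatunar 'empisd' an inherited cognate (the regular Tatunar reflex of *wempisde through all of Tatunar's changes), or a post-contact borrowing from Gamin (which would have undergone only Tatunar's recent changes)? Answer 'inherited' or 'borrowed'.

inherited

If inherited, *wempisde would pass through all of Tatunar's changes:
Tatunar: *wempisde
  wempisde → empisde   [glide loss]
  empisde → empisd   [apocope]
  empisd (rule 3 does not apply)
  empisd (rule 4 does not apply)
  empisd (rule 5 does not apply)
  giving Tatunar empisd.
If borrowed from Gamin 'wempisde' after the early changes, it would undergo only the recent ones:
  rule 4 (degemination): no change (wempisde)
  rule 5 (unconditioned shift): no change (wempisde)
  ⇒ as a loan: wempisde
Tatunar 'empisd' matches the inherited outcome exactly, so it is an inherited cognate, not a loan.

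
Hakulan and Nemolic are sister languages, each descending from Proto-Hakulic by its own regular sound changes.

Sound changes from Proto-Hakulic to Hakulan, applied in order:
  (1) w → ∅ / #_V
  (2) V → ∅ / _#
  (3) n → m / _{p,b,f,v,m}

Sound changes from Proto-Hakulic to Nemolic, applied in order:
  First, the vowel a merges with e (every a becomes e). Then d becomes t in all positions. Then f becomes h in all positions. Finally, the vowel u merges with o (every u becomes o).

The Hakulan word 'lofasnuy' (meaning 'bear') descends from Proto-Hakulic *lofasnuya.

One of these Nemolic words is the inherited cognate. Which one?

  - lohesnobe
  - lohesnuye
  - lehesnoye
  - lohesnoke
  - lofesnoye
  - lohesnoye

lohesnoye

Nemolic: start from *lofasnuya.
  rule 1 (vowel merger): lofasnuya → lofesnuye
  rule 2: no change — lofesnuye
  rule 3 (unconditioned shift): lofesnuye → lohesnuye
  rule 4 (vowel merger): lohesnuye → lohesnoye
  ⇒ Nemolic lohesnoye
Among the options, 'lohesnoye' alone shows every Nemolic change applied in order.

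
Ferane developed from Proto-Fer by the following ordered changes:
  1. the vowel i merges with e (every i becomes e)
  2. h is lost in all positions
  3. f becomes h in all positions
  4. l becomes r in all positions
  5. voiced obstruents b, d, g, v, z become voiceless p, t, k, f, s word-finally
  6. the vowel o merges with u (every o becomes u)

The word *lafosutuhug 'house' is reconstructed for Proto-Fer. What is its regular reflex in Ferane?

Ferane: *lafosutuhug
  lafosutuhug (rule 1 does not apply)
  lafosutuhug → lafosutuug   [h-loss]
  lafosutuug → lahosutuug   [unconditioned shift]
  lahosutuug → rahosutuug   [unconditioned shift]
  rahosutuug → rahosutuuk   [final devoicing]
  rahosutuuk → rahusutuuk   [vowel merger]
  giving Ferane rahusutuuk.

rahusutuuk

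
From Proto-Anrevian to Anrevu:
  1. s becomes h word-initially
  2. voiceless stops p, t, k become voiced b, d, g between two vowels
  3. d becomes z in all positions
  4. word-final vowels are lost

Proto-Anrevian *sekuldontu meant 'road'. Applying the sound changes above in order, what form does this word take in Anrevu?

hegulzont

Anrevu: start from *sekuldontu.
  rule 1 (debuccalisation): sekuldontu → hekuldontu
  rule 2 (intervocalic voicing): hekuldontu → heguldontu
  rule 3 (unconditioned shift): heguldontu → hegulzontu
  rule 4 (apocope): hegulzontu → hegulzont
  ⇒ Anrevu hegulzont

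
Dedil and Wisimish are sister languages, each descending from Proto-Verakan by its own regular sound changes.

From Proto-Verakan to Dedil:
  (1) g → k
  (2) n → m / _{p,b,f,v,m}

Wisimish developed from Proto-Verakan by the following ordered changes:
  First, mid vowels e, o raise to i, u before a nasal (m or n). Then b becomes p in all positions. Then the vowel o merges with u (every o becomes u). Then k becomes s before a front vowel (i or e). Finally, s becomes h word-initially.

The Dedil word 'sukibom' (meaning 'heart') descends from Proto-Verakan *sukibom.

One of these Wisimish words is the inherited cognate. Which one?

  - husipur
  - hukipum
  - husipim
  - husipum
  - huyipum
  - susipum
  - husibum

Wisimish: *sukibom
  sukibom → sukibum   [pre-nasal raising]
  sukibum → sukipum   [unconditioned shift]
  sukipum (rule 3 does not apply)
  sukipum → susipum   [palatalisation]
  susipum → husipum   [debuccalisation]
  giving Wisimish husipum.

husipum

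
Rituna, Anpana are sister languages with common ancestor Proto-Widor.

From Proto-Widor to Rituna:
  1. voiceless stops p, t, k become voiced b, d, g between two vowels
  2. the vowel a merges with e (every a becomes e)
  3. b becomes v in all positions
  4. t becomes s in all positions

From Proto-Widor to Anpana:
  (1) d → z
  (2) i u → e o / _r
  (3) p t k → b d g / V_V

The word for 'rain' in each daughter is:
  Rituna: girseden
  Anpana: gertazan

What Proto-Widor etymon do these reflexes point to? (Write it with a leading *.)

*girtadan

Position 2: Rituna has i, Anpana has e. Rituna preserves i here (none of its changes turn any other segment into i), so the proto-segment is *i.
Position 6: Rituna has d, Anpana has z. Taking the neighbouring segments as reconstructed: Rituna d could go back to *t or *d; Anpana z could go back to *d or *z — the one source consistent with every daughter is *d.
Verify the candidate proto-form against each daughter:
Rituna: *girtadan
  girtadan (rule 1 does not apply)
  girtadan → girteden   [vowel merger]
  girteden (rule 3 does not apply)
  girteden → girseden   [unconditioned shift]
  giving Rituna girseden.
Anpana: start from *girtadan.
  rule 1 (unconditioned shift): girtadan → girtazan
  rule 2 (pre-rhotic lowering): girtazan → gertazan
  rule 3: no change — gertazan
  ⇒ Anpana gertazan
Only *girtadan yields all of Rituna girseden, Anpana gertazan.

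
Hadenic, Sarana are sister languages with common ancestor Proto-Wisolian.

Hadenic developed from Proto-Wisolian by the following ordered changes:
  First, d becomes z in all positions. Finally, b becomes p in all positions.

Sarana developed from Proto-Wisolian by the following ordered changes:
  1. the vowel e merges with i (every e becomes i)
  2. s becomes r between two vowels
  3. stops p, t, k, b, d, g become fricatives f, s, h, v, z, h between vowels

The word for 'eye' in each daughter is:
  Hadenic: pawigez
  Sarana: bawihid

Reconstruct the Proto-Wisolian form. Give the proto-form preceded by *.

*bawiged

Position 5: Hadenic has g, Sarana has h. Hadenic preserves g here (none of its changes turn any other segment into g), so the proto-segment is *g.
Position 6: Hadenic has e, Sarana has i. Hadenic preserves e here (none of its changes turn any other segment into e), so the proto-segment is *e.
Position 7: Hadenic has z, Sarana has d. Sarana preserves d here (none of its changes turn any other segment into d), so the proto-segment is *d.
Verify the candidate proto-form against each daughter:
Hadenic: start from *bawiged.
  rule 1 (unconditioned shift): bawiged → bawigez
  rule 2 (unconditioned shift): bawigez → pawigez
  ⇒ Hadenic pawigez
Sarana: *bawiged
  bawiged → bawigid   [vowel merger]
  bawigid (rule 2 does not apply)
  bawigid → bawihid   [intervocalic lenition]
  giving Sarana bawihid.
Only *bawiged yields all of Hadenic pawigez, Sarana bawihid.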